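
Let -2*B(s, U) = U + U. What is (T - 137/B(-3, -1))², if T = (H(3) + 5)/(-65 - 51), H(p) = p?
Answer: 15800625/841 ≈ 18788.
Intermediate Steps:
B(s, U) = -U (B(s, U) = -(U + U)/2 = -U)
T = -2/29 (T = (3 + 5)/(-65 - 51) = 8/(-116) = 8*(-1/116) = -2/29 ≈ -0.068966)
(T - 137/B(-3, -1))² = (-2/29 - 137/((-1*(-1))))² = (-2/29 - 137/1)² = (-2/29 - 137*1)² = (-2/29 - 137)² = (-3975/29)² = 15800625/841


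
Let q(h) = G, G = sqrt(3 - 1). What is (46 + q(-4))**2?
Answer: (46 + sqrt(2))**2 ≈ 2248.1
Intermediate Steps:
G = sqrt(2) ≈ 1.4142
q(h) = sqrt(2)
(46 + q(-4))**2 = (46 + sqrt(2))**2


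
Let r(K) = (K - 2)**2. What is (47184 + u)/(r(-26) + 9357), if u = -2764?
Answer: 44420/10141 ≈ 4.3802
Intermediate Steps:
r(K) = (-2 + K)**2
(47184 + u)/(r(-26) + 9357) = (47184 - 2764)/((-2 - 26)**2 + 9357) = 44420/((-28)**2 + 9357) = 44420/(784 + 9357) = 44420/10141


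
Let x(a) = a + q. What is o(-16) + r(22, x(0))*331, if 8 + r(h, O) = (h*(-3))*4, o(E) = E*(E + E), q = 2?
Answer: -89520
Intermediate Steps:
o(E) = 2*E² (o(E) = E*(2*E) = 2*E²)
x(a) = 2 + a (x(a) = a + 2 = 2 + a)
r(h, O) = -8 - 12*h (r(h, O) = -8 + (h*(-3))*4 = -8 - 3*h*4 = -8 - 12*h)
o(-16) + r(22, x(0))*331 = 2*(-16)² + (-8 - 12*22)*331 = 2*256 + (-8 - 264)*331 = 512 - 272*331 = 512 - 90032 = -89520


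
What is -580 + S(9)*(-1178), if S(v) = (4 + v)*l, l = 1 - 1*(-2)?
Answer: -46522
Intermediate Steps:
l = 3 (l = 1 + 2 = 3)
S(v) = 12 + 3*v (S(v) = (4 + v)*3 = 12 + 3*v)
-580 + S(9)*(-1178) = -580 + (12 + 3*9)*(-1178) = -580 + (12 + 27)*(-1178) = -580 + 39*(-1178) = -580 - 45942 = -46522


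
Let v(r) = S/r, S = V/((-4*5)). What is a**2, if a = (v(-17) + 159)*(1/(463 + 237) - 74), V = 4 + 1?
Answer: 1085518712678521/7840000 ≈ 1.3846e+8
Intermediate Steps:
V = 5
S = -1/4 (S = 5/((-4*5)) = 5/(-20) = 5*(-1/20) = -1/4 ≈ -0.25000)
v(r) = -1/(4*r)
a = -32947211/2800 (a = (-1/4/(-17) + 159)*(1/(463 + 237) - 74) = (-1/4*(-1/17) + 159)*(1/700 - 74) = (1/68 + 159)*(1/700 - 74) = (10813/68)*(-51799/700) = -32947211/2800 ≈ -11767.)
a**2 = (-32947211/2800)**2 = 1085518712678521/7840000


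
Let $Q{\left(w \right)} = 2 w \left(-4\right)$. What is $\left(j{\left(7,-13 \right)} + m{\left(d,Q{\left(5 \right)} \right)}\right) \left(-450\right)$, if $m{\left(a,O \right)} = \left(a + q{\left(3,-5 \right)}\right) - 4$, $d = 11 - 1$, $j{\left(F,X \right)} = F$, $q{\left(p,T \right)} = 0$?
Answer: $-5850$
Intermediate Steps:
$Q{\left(w \right)} = - 8 w$
$d = 10$ ($d = 11 - 1 = 10$)
$m{\left(a,O \right)} = -4 + a$ ($m{\left(a,O \right)} = \left(a + 0\right) - 4 = a - 4 = -4 + a$)
$\left(j{\left(7,-13 \right)} + m{\left(d,Q{\left(5 \right)} \right)}\right) \left(-450\right) = \left(7 + \left(-4 + 10\right)\right) \left(-450\right) = \left(7 + 6\right) \left(-450\right) = 13 \left(-450\right) = -5850$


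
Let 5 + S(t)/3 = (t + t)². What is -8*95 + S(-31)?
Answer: 10757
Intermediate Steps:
S(t) = -15 + 12*t² (S(t) = -15 + 3*(t + t)² = -15 + 3*(2*t)² = -15 + 3*(4*t²) = -15 + 12*t²)
-8*95 + S(-31) = -8*95 + (-15 + 12*(-31)²) = -760 + (-15 + 12*961) = -760 + (-15 + 11532) = -760 + 11517 = 10757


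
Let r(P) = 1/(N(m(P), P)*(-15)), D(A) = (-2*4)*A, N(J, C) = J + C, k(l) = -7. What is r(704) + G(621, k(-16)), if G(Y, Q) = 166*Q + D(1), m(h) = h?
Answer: -24710401/21120 ≈ -1170.0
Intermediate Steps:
N(J, C) = C + J
D(A) = -8*A
G(Y, Q) = -8 + 166*Q (G(Y, Q) = 166*Q - 8*1 = 166*Q - 8 = -8 + 166*Q)
r(P) = -1/(30*P) (r(P) = 1/((P + P)*(-15)) = 1/((2*P)*(-15)) = 1/(-30*P) = -1/(30*P))
r(704) + G(621, k(-16)) = -1/30/704 + (-8 + 166*(-7)) = -1/30*1/704 + (-8 - 1162) = -1/21120 - 1170 = -24710401/21120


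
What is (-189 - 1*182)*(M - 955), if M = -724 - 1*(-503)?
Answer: 436296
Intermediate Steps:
M = -221 (M = -724 + 503 = -221)
(-189 - 1*182)*(M - 955) = (-189 - 1*182)*(-221 - 955) = (-189 - 182)*(-1176) = -371*(-1176) = 436296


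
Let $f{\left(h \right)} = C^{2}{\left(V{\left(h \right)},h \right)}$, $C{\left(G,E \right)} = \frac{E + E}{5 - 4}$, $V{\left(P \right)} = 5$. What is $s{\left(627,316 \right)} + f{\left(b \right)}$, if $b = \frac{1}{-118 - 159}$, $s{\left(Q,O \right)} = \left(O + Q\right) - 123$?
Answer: $\frac{62917784}{76729} \approx 820.0$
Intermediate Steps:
$C{\left(G,E \right)} = 2 E$ ($C{\left(G,E \right)} = \frac{2 E}{1} = 2 E 1 = 2 E$)
$s{\left(Q,O \right)} = -123 + O + Q$
$b = - \frac{1}{277}$ ($b = \frac{1}{-277} = - \frac{1}{277} \approx -0.0036101$)
$f{\left(h \right)} = 4 h^{2}$ ($f{\left(h \right)} = \left(2 h\right)^{2} = 4 h^{2}$)
$s{\left(627,316 \right)} + f{\left(b \right)} = \left(-123 + 316 + 627\right) + 4 \left(- \frac{1}{277}\right)^{2} = 820 + 4 \cdot \frac{1}{76729} = 820 + \frac{4}{76729} = \frac{62917784}{76729}$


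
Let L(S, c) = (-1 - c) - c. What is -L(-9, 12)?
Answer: 25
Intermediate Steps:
L(S, c) = -1 - 2*c
-L(-9, 12) = -(-1 - 2*12) = -(-1 - 24) = -1*(-25) = 25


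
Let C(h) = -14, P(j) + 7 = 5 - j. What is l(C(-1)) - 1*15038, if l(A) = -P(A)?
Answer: -15050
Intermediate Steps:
P(j) = -2 - j (P(j) = -7 + (5 - j) = -2 - j)
l(A) = 2 + A (l(A) = -(-2 - A) = 2 + A)
l(C(-1)) - 1*15038 = (2 - 14) - 1*15038 = -12 - 15038 = -15050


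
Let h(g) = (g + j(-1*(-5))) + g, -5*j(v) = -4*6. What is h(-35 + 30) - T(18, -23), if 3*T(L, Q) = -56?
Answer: 202/15 ≈ 13.467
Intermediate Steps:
T(L, Q) = -56/3 (T(L, Q) = (⅓)*(-56) = -56/3)
j(v) = 24/5 (j(v) = -(-4)*6/5 = -⅕*(-24) = 24/5)
h(g) = 24/5 + 2*g (h(g) = (g + 24/5) + g = (24/5 + g) + g = 24/5 + 2*g)
h(-35 + 30) - T(18, -23) = (24/5 + 2*(-35 + 30)) - 1*(-56/3) = (24/5 + 2*(-5)) + 56/3 = (24/5 - 10) + 56/3 = -26/5 + 56/3 = 202/15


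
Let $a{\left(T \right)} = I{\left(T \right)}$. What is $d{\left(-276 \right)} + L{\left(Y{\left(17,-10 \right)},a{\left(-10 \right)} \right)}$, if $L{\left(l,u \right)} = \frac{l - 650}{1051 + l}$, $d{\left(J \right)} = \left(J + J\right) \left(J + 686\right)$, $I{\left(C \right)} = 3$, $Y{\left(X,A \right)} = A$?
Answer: $- \frac{78533260}{347} \approx -2.2632 \cdot 10^{5}$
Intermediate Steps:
$d{\left(J \right)} = 2 J \left(686 + J\right)$
$a{\left(T \right)} = 3$
$L{\left(l,u \right)} = \frac{-650 + l}{1051 + l}$
$d{\left(-276 \right)} + L{\left(Y{\left(17,-10 \right)},a{\left(-10 \right)} \right)} = 2 \left(-276\right) \left(686 - 276\right) + \frac{-650 - 10}{1051 - 10} = 2 \left(-276\right) 410 + \frac{1}{1041} \left(-660\right) = -226320 + \frac{1}{1041} \left(-660\right) = -226320 - \frac{220}{347} = - \frac{78533260}{347}$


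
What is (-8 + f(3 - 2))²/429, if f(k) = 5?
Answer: 3/143 ≈ 0.020979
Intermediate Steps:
(-8 + f(3 - 2))²/429 = (-8 + 5)²/429 = (-3)²*(1/429) = 9*(1/429) = 3/143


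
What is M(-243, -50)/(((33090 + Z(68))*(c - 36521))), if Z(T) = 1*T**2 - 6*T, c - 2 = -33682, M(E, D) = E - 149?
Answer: 196/1309459253 ≈ 1.4968e-7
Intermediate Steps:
M(E, D) = -149 + E
c = -33680 (c = 2 - 33682 = -33680)
Z(T) = T**2 - 6*T
M(-243, -50)/(((33090 + Z(68))*(c - 36521))) = (-149 - 243)/(((33090 + 68*(-6 + 68))*(-33680 - 36521))) = -392*(-1/(70201*(33090 + 68*62))) = -392*(-1/(70201*(33090 + 4216))) = -392/(37306*(-70201)) = -392/(-2618918506) = -392*(-1/2618918506) = 196/1309459253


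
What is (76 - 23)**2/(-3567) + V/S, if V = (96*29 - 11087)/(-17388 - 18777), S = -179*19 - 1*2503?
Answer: -4876440067/6192026640 ≈ -0.78754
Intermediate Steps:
S = -5904 (S = -3401 - 2503 = -5904)
V = 8303/36165 (V = (2784 - 11087)/(-36165) = -8303*(-1/36165) = 8303/36165 ≈ 0.22959)
(76 - 23)**2/(-3567) + V/S = (76 - 23)**2/(-3567) + (8303/36165)/(-5904) = 53**2*(-1/3567) + (8303/36165)*(-1/5904) = 2809*(-1/3567) - 8303/213518160 = -2809/3567 - 8303/213518160 = -4876440067/6192026640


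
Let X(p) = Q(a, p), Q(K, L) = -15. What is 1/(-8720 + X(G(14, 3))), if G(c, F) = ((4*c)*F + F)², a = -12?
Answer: -1/8735 ≈ -0.00011448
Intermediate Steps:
G(c, F) = (F + 4*F*c)² (G(c, F) = (4*F*c + F)² = (F + 4*F*c)²)
X(p) = -15
1/(-8720 + X(G(14, 3))) = 1/(-8720 - 15) = 1/(-8735) = -1/8735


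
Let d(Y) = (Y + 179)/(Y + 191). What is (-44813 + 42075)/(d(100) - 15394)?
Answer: 265586/1493125 ≈ 0.17787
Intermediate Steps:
d(Y) = (179 + Y)/(191 + Y)
(-44813 + 42075)/(d(100) - 15394) = (-44813 + 42075)/((179 + 100)/(191 + 100) - 15394) = -2738/(279/291 - 15394) = -2738/((1/291)*279 - 15394) = -2738/(93/97 - 15394) = -2738/(-1493125/97) = -2738*(-97/1493125) = 265586/1493125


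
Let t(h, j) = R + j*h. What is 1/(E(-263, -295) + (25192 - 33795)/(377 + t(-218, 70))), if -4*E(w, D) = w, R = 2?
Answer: 59524/3948115 ≈ 0.015077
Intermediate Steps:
E(w, D) = -w/4
t(h, j) = 2 + h*j (t(h, j) = 2 + j*h = 2 + h*j)
1/(E(-263, -295) + (25192 - 33795)/(377 + t(-218, 70))) = 1/(-¼*(-263) + (25192 - 33795)/(377 + (2 - 218*70))) = 1/(263/4 - 8603/(377 + (2 - 15260))) = 1/(263/4 - 8603/(377 - 15258)) = 1/(263/4 - 8603/(-14881)) = 1/(263/4 - 8603*(-1/14881)) = 1/(263/4 + 8603/14881) = 1/(3948115/59524) = 59524/3948115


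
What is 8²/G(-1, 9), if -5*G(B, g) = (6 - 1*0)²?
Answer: -80/9 ≈ -8.8889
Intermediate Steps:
G(B, g) = -36/5 (G(B, g) = -(6 - 1*0)²/5 = -(6 + 0)²/5 = -⅕*6² = -⅕*36 = -36/5)
8²/G(-1, 9) = 8²/(-36/5) = 64*(-5/36) = -80/9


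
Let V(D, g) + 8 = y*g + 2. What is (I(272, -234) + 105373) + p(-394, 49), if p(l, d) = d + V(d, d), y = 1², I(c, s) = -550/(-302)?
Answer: 15925490/151 ≈ 1.0547e+5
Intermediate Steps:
I(c, s) = 275/151 (I(c, s) = -550*(-1/302) = 275/151)
y = 1
V(D, g) = -6 + g (V(D, g) = -8 + (1*g + 2) = -8 + (g + 2) = -8 + (2 + g) = -6 + g)
p(l, d) = -6 + 2*d (p(l, d) = d + (-6 + d) = -6 + 2*d)
(I(272, -234) + 105373) + p(-394, 49) = (275/151 + 105373) + (-6 + 2*49) = 15911598/151 + (-6 + 98) = 15911598/151 + 92 = 15925490/151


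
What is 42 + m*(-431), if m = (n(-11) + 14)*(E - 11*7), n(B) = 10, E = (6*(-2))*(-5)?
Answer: 175890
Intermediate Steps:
E = 60 (E = -12*(-5) = 60)
m = -408 (m = (10 + 14)*(60 - 11*7) = 24*(60 - 77) = 24*(-17) = -408)
42 + m*(-431) = 42 - 408*(-431) = 42 + 175848 = 175890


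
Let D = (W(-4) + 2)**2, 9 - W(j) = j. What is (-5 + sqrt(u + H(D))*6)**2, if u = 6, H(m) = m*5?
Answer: 40741 - 60*sqrt(1131) ≈ 38723.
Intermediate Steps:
W(j) = 9 - j
D = 225 (D = ((9 - 1*(-4)) + 2)**2 = ((9 + 4) + 2)**2 = (13 + 2)**2 = 15**2 = 225)
H(m) = 5*m
(-5 + sqrt(u + H(D))*6)**2 = (-5 + sqrt(6 + 5*225)*6)**2 = (-5 + sqrt(6 + 1125)*6)**2 = (-5 + sqrt(1131)*6)**2 = (-5 + 6*sqrt(1131))**2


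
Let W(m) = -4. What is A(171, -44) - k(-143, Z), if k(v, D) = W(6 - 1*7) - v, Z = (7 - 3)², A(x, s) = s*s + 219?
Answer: 2016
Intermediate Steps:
A(x, s) = 219 + s² (A(x, s) = s² + 219 = 219 + s²)
Z = 16 (Z = 4² = 16)
k(v, D) = -4 - v
A(171, -44) - k(-143, Z) = (219 + (-44)²) - (-4 - 1*(-143)) = (219 + 1936) - (-4 + 143) = 2155 - 1*139 = 2155 - 139 = 2016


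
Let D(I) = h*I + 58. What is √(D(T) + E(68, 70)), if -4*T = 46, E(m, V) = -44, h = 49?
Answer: I*√2198/2 ≈ 23.441*I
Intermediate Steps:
T = -23/2 (T = -¼*46 = -23/2 ≈ -11.500)
D(I) = 58 + 49*I (D(I) = 49*I + 58 = 58 + 49*I)
√(D(T) + E(68, 70)) = √((58 + 49*(-23/2)) - 44) = √((58 - 1127/2) - 44) = √(-1011/2 - 44) = √(-1099/2) = I*√2198/2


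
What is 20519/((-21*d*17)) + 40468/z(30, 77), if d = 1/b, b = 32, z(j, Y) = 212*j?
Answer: -6799967/3710 ≈ -1832.9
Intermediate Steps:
d = 1/32 ≈ 0.031250
20519/((-21*d*17)) + 40468/z(30, 77) = 20519/((-21*1/32*17)) + 40468/((212*30)) = 20519/((-21/32*17)) + 40468/6360 = 20519/(-357/32) + 40468*(1/6360) = 20519*(-32/357) + 10117/1590 = -38624/21 + 10117/1590 = -6799967/3710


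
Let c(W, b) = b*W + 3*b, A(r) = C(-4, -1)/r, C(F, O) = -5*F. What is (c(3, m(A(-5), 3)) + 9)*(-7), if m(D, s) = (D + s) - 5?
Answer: 189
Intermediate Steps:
A(r) = 20/r (A(r) = (-5*(-4))/r = 20/r)
m(D, s) = -5 + D + s
c(W, b) = 3*b + W*b (c(W, b) = W*b + 3*b = 3*b + W*b)
(c(3, m(A(-5), 3)) + 9)*(-7) = ((-5 + 20/(-5) + 3)*(3 + 3) + 9)*(-7) = ((-5 + 20*(-⅕) + 3)*6 + 9)*(-7) = ((-5 - 4 + 3)*6 + 9)*(-7) = (-6*6 + 9)*(-7) = (-36 + 9)*(-7) = -27*(-7) = 189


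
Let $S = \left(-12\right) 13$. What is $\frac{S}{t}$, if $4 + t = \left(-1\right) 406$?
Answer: $\frac{78}{205} \approx 0.38049$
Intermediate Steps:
$t = -410$ ($t = -4 - 406 = -410$)
$S = -156$
$\frac{S}{t} = - \frac{156}{-410} = \left(-156\right) \left(- \frac{1}{410}\right) = \frac{78}{205}$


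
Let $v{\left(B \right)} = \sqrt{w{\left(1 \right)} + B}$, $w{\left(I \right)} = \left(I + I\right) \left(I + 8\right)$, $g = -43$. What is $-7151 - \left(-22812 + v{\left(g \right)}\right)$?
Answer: $15661 - 5 i \approx 15661.0 - 5.0 i$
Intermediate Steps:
$w{\left(I \right)} = 2 I \left(8 + I\right)$
$v{\left(B \right)} = \sqrt{18 + B}$ ($v{\left(B \right)} = \sqrt{2 \cdot 1 \left(8 + 1\right) + B} = \sqrt{2 \cdot 1 \cdot 9 + B} = \sqrt{18 + B}$)
$-7151 - \left(-22812 + v{\left(g \right)}\right) = -7151 - \left(-22812 + \sqrt{18 - 43}\right) = -7151 - \left(-22812 + \sqrt{-25}\right) = -7151 - \left(-22812 + 5 i\right) = -7151 + \left(22812 - 5 i\right) = 15661 - 5 i$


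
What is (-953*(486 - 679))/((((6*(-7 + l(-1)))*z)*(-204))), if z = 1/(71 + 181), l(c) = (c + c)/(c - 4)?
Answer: 6437515/1122 ≈ 5737.5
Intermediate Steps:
l(c) = 2*c/(-4 + c) (l(c) = (2*c)/(-4 + c) = 2*c/(-4 + c))
z = 1/252 ≈ 0.0039683
(-953*(486 - 679))/((((6*(-7 + l(-1)))*z)*(-204))) = (-953*(486 - 679))/((((6*(-7 + 2*(-1)/(-4 - 1)))*(1/252))*(-204))) = (-953*(-193))/((((6*(-7 + 2*(-1)/(-5)))*(1/252))*(-204))) = 183929/((((6*(-7 + 2*(-1)*(-1/5)))*(1/252))*(-204))) = 183929/((((6*(-7 + 2/5))*(1/252))*(-204))) = 183929/((((6*(-33/5))*(1/252))*(-204))) = 183929/((-198/5*1/252*(-204))) = 183929/((-11/70*(-204))) = 183929/(1122/35) = 183929*(35/1122) = 6437515/1122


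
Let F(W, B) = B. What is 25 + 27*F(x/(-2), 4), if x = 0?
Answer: 133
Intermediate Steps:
25 + 27*F(x/(-2), 4) = 25 + 27*4 = 25 + 108 = 133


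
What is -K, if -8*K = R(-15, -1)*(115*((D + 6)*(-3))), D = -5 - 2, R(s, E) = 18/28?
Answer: 3105/112 ≈ 27.723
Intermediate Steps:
R(s, E) = 9/14 (R(s, E) = 18*(1/28) = 9/14)
D = -7
K = -3105/112 (K = -9*115*((-7 + 6)*(-3))/112 = -9*115*(-1*(-3))/112 = -9*115*3/112 = -9*345/112 = -⅛*3105/14 = -3105/112 ≈ -27.723)
-K = -1*(-3105/112) = 3105/112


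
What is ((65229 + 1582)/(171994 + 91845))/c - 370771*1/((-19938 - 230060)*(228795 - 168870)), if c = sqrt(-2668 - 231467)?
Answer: 370771/14981130150 - 66811*I*sqrt(215)/1871937705 ≈ 2.4749e-5 - 0.00052333*I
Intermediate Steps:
c = 33*I*sqrt(215) (c = sqrt(-234135) = 33*I*sqrt(215) ≈ 483.88*I)
((65229 + 1582)/(171994 + 91845))/c - 370771*1/((-19938 - 230060)*(228795 - 168870)) = ((65229 + 1582)/(171994 + 91845))/((33*I*sqrt(215))) - 370771*1/((-19938 - 230060)*(228795 - 168870)) = (66811/263839)*(-I*sqrt(215)/7095) - 370771/(59925*(-249998)) = (66811*(1/263839))*(-I*sqrt(215)/7095) - 370771/(-14981130150) = 66811*(-I*sqrt(215)/7095)/263839 - 370771*(-1/14981130150) = -66811*I*sqrt(215)/1871937705 + 370771/14981130150 = 370771/14981130150 - 66811*I*sqrt(215)/1871937705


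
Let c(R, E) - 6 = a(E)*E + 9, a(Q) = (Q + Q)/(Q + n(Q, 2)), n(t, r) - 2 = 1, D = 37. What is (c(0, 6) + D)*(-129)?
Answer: -7740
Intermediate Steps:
n(t, r) = 3 (n(t, r) = 2 + 1 = 3)
a(Q) = 2*Q/(3 + Q) (a(Q) = (Q + Q)/(Q + 3) = (2*Q)/(3 + Q) = 2*Q/(3 + Q))
c(R, E) = 15 + 2*E**2/(3 + E) (c(R, E) = 6 + ((2*E/(3 + E))*E + 9) = 6 + (2*E**2/(3 + E) + 9) = 6 + (9 + 2*E**2/(3 + E)) = 15 + 2*E**2/(3 + E))
(c(0, 6) + D)*(-129) = ((45 + 2*6**2 + 15*6)/(3 + 6) + 37)*(-129) = ((45 + 2*36 + 90)/9 + 37)*(-129) = ((45 + 72 + 90)/9 + 37)*(-129) = ((1/9)*207 + 37)*(-129) = (23 + 37)*(-129) = 60*(-129) = -7740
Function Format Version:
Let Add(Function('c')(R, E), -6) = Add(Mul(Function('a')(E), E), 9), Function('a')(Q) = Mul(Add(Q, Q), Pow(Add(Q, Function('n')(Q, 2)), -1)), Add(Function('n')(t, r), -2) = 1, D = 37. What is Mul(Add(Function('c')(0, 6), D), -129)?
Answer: -7740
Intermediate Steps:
Function('n')(t, r) = 3 (Function('n')(t, r) = Add(2, 1) = 3)
Function('a')(Q) = Mul(2, Q, Pow(Add(3, Q), -1)) (Function('a')(Q) = Mul(Add(Q, Q), Pow(Add(Q, 3), -1)) = Mul(Mul(2, Q), Pow(Add(3, Q), -1)) = Mul(2, Q, Pow(Add(3, Q), -1)))
Function('c')(R, E) = Add(15, Mul(2, Pow(E, 2), Pow(Add(3, E), -1))) (Function('c')(R, E) = Add(6, Add(Mul(Mul(2, E, Pow(Add(3, E), -1)), E), 9)) = Add(6, Add(Mul(2, Pow(E, 2), Pow(Add(3, E), -1)), 9)) = Add(6, Add(9, Mul(2, Pow(E, 2), Pow(Add(3, E), -1)))) = Add(15, Mul(2, Pow(E, 2), Pow(Add(3, E), -1))))
Mul(Add(Function('c')(0, 6), D), -129) = Mul(Add(Mul(Pow(Add(3, 6), -1), Add(45, Mul(2, Pow(6, 2)), Mul(15, 6))), 37), -129) = Mul(Add(Mul(Pow(9, -1), Add(45, Mul(2, 36), 90)), 37), -129) = Mul(Add(Mul(Rational(1, 9), Add(45, 72, 90)), 37), -129) = Mul(Add(Mul(Rational(1, 9), 207), 37), -129) = Mul(Add(23, 37), -129) = Mul(60, -129) = -7740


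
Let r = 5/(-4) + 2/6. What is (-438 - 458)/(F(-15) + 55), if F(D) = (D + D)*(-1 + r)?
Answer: -1792/225 ≈ -7.9644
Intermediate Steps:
r = -11/12 (r = 5*(-1/4) + 2*(1/6) = -5/4 + 1/3 = -11/12 ≈ -0.91667)
F(D) = -23*D/6 (F(D) = (D + D)*(-1 - 11/12) = (2*D)*(-23/12) = -23*D/6)
(-438 - 458)/(F(-15) + 55) = (-438 - 458)/(-23/6*(-15) + 55) = -896/(115/2 + 55) = -896/225/2 = -896*2/225 = -1792/225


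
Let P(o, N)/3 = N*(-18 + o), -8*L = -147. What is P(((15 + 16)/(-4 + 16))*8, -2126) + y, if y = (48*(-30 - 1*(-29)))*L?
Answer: -17890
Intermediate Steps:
L = 147/8 (L = -⅛*(-147) = 147/8 ≈ 18.375)
y = -882 (y = (48*(-30 - 1*(-29)))*(147/8) = (48*(-30 + 29))*(147/8) = (48*(-1))*(147/8) = -48*147/8 = -882)
P(o, N) = 3*N*(-18 + o) (P(o, N) = 3*(N*(-18 + o)) = 3*N*(-18 + o))
P(((15 + 16)/(-4 + 16))*8, -2126) + y = 3*(-2126)*(-18 + ((15 + 16)/(-4 + 16))*8) - 882 = 3*(-2126)*(-18 + (31/12)*8) - 882 = 3*(-2126)*(-18 + 62/3) - 882 = 3*(-2126)*(8/3) - 882 = -17008 - 882 = -17890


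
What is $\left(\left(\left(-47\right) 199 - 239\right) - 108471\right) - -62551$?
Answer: $-55512$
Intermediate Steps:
$\left(\left(\left(-47\right) 199 - 239\right) - 108471\right) - -62551 = \left(\left(-9353 - 239\right) - 108471\right) + \left(-34620 + 97171\right) = \left(-9592 - 108471\right) + 62551 = -118063 + 62551 = -55512$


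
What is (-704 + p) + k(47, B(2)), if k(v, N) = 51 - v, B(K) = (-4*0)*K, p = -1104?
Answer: -1804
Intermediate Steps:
B(K) = 0 (B(K) = 0*K = 0)
(-704 + p) + k(47, B(2)) = (-704 - 1104) + (51 - 1*47) = -1808 + (51 - 47) = -1808 + 4 = -1804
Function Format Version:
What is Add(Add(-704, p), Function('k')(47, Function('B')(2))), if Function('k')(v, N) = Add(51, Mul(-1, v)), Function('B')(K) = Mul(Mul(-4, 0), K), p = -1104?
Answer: -1804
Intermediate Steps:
Function('B')(K) = 0 (Function('B')(K) = Mul(0, K) = 0)
Add(Add(-704, p), Function('k')(47, Function('B')(2))) = Add(Add(-704, -1104), Add(51, Mul(-1, 47))) = Add(-1808, Add(51, -47)) = Add(-1808, 4) = -1804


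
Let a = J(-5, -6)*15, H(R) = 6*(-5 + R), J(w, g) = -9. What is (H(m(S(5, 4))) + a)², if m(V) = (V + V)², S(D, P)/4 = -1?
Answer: 47961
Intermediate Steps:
S(D, P) = -4 (S(D, P) = 4*(-1) = -4)
m(V) = 4*V² (m(V) = (2*V)² = 4*V²)
H(R) = -30 + 6*R
a = -135 (a = -9*15 = -135)
(H(m(S(5, 4))) + a)² = ((-30 + 6*(4*(-4)²)) - 135)² = ((-30 + 6*(4*16)) - 135)² = ((-30 + 6*64) - 135)² = ((-30 + 384) - 135)² = (354 - 135)² = 219² = 47961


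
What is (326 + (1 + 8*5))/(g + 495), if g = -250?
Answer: 367/245 ≈ 1.4980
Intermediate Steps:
(326 + (1 + 8*5))/(g + 495) = (326 + (1 + 8*5))/(-250 + 495) = (326 + (1 + 40))/245 = (326 + 41)*(1/245) = 367*(1/245) = 367/245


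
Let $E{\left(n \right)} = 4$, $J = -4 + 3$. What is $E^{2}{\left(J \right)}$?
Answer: $16$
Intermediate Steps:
$J = -1$
$E^{2}{\left(J \right)} = 4^{2} = 16$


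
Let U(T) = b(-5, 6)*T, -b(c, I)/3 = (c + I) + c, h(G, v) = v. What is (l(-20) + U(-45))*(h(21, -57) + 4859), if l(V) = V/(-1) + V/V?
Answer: -2492238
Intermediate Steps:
l(V) = 1 - V (l(V) = V*(-1) + 1 = -V + 1 = 1 - V)
b(c, I) = -6*c - 3*I (b(c, I) = -3*((c + I) + c) = -3*((I + c) + c) = -3*(I + 2*c) = -6*c - 3*I)
U(T) = 12*T (U(T) = (-6*(-5) - 3*6)*T = (30 - 18)*T = 12*T)
(l(-20) + U(-45))*(h(21, -57) + 4859) = ((1 - 1*(-20)) + 12*(-45))*(-57 + 4859) = ((1 + 20) - 540)*4802 = (21 - 540)*4802 = -519*4802 = -2492238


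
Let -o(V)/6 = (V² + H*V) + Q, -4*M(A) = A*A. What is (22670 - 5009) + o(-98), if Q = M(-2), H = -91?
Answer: -93465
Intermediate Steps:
M(A) = -A²/4 (M(A) = -A*A/4 = -A²/4)
Q = -1 (Q = -¼*(-2)² = -¼*4 = -1)
o(V) = 6 - 6*V² + 546*V (o(V) = -6*((V² - 91*V) - 1) = -6*(-1 + V² - 91*V) = 6 - 6*V² + 546*V)
(22670 - 5009) + o(-98) = (22670 - 5009) + (6 - 6*(-98)² + 546*(-98)) = 17661 + (6 - 6*9604 - 53508) = 17661 + (6 - 57624 - 53508) = 17661 - 111126 = -93465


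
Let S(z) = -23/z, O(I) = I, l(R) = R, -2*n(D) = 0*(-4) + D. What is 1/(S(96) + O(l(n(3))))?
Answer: -96/167 ≈ -0.57485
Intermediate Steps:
n(D) = -D/2 (n(D) = -(0*(-4) + D)/2 = -(0 + D)/2 = -D/2)
1/(S(96) + O(l(n(3)))) = 1/(-23/96 - 1/2*3) = 1/(-23*1/96 - 3/2) = 1/(-23/96 - 3/2) = 1/(-167/96) = -96/167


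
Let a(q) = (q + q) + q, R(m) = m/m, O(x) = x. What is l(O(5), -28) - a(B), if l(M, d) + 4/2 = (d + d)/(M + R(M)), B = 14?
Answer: -160/3 ≈ -53.333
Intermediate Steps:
R(m) = 1
a(q) = 3*q (a(q) = 2*q + q = 3*q)
l(M, d) = -2 + 2*d/(1 + M) (l(M, d) = -2 + (d + d)/(M + 1) = -2 + (2*d)/(1 + M) = -2 + 2*d/(1 + M))
l(O(5), -28) - a(B) = 2*(-1 - 28 - 1*5)/(1 + 5) - 3*14 = 2*(-1 - 28 - 5)/6 - 1*42 = 2*(⅙)*(-34) - 42 = -34/3 - 42 = -160/3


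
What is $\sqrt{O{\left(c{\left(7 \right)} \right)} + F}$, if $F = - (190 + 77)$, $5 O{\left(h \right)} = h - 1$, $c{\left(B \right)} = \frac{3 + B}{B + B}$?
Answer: $\frac{i \sqrt{327145}}{35} \approx 16.342 i$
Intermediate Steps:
$c{\left(B \right)} = \frac{3 + B}{2 B}$
$O{\left(h \right)} = - \frac{1}{5} + \frac{h}{5}$ ($O{\left(h \right)} = \frac{h - 1}{5} = \frac{-1 + h}{5} = - \frac{1}{5} + \frac{h}{5}$)
$F = -267$ ($F = \left(-1\right) 267 = -267$)
$\sqrt{O{\left(c{\left(7 \right)} \right)} + F} = \sqrt{\left(- \frac{1}{5} + \frac{\frac{1}{2} \cdot \frac{1}{7} \left(3 + 7\right)}{5}\right) - 267} = \sqrt{\left(- \frac{1}{5} + \frac{\frac{1}{2} \cdot \frac{1}{7} \cdot 10}{5}\right) - 267} = \sqrt{\left(- \frac{1}{5} + \frac{1}{5} \cdot \frac{5}{7}\right) - 267} = \sqrt{\left(- \frac{1}{5} + \frac{1}{7}\right) - 267} = \sqrt{- \frac{2}{35} - 267} = \sqrt{- \frac{9347}{35}} = \frac{i \sqrt{327145}}{35}$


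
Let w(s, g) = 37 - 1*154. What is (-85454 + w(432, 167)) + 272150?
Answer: 186579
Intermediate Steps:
w(s, g) = -117 (w(s, g) = 37 - 154 = -117)
(-85454 + w(432, 167)) + 272150 = (-85454 - 117) + 272150 = -85571 + 272150 = 186579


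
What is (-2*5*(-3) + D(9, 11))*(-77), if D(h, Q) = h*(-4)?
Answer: 462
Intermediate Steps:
D(h, Q) = -4*h
(-2*5*(-3) + D(9, 11))*(-77) = (-2*5*(-3) - 4*9)*(-77) = (-10*(-3) - 36)*(-77) = (30 - 36)*(-77) = -6*(-77) = 462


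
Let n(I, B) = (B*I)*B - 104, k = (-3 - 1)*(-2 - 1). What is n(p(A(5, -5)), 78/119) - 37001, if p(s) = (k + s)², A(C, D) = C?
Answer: -1812061/49 ≈ -36981.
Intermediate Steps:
k = 12 (k = -4*(-3) = 12)
p(s) = (12 + s)²
n(I, B) = -104 + I*B² (n(I, B) = I*B² - 104 = -104 + I*B²)
n(p(A(5, -5)), 78/119) - 37001 = (-104 + (12 + 5)²*(78/119)²) - 37001 = (-104 + 17²*(78*(1/119))²) - 37001 = (-104 + 289*(78/119)²) - 37001 = (-104 + 289*(6084/14161)) - 37001 = (-104 + 6084/49) - 37001 = 988/49 - 37001 = -1812061/49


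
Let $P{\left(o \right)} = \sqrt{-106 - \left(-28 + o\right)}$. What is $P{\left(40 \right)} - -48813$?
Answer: $48813 + i \sqrt{118} \approx 48813.0 + 10.863 i$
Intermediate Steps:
$P{\left(o \right)} = \sqrt{-78 - o}$
$P{\left(40 \right)} - -48813 = \sqrt{-78 - 40} - -48813 = \sqrt{-78 - 40} + 48813 = \sqrt{-118} + 48813 = i \sqrt{118} + 48813 = 48813 + i \sqrt{118}$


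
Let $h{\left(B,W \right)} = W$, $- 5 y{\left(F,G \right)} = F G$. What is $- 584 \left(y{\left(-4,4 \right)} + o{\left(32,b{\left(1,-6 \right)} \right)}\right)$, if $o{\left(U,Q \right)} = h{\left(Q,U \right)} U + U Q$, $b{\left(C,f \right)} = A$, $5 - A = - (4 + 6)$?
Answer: $- \frac{4401024}{5} \approx -8.8021 \cdot 10^{5}$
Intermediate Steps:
$A = 15$ ($A = 5 - - (4 + 6) = 5 - \left(-1\right) 10 = 5 - -10 = 5 + 10 = 15$)
$b{\left(C,f \right)} = 15$
$y{\left(F,G \right)} = - \frac{F G}{5}$
$o{\left(U,Q \right)} = U^{2} + Q U$ ($o{\left(U,Q \right)} = U U + U Q = U^{2} + Q U$)
$- 584 \left(y{\left(-4,4 \right)} + o{\left(32,b{\left(1,-6 \right)} \right)}\right) = - 584 \left(\left(- \frac{1}{5}\right) \left(-4\right) 4 + 32 \left(15 + 32\right)\right) = - 584 \left(\frac{16}{5} + 32 \cdot 47\right) = - 584 \left(\frac{16}{5} + 1504\right) = \left(-584\right) \frac{7536}{5} = - \frac{4401024}{5}$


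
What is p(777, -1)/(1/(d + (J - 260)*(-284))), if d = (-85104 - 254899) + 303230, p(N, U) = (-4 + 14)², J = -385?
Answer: 14640700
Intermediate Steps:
p(N, U) = 100 (p(N, U) = 10² = 100)
d = -36773 (d = -340003 + 303230 = -36773)
p(777, -1)/(1/(d + (J - 260)*(-284))) = 100/(1/(-36773 + (-385 - 260)*(-284))) = 100/(1/(-36773 - 645*(-284))) = 100/(1/(-36773 + 183180)) = 100/(1/146407) = 100*146407 = 14640700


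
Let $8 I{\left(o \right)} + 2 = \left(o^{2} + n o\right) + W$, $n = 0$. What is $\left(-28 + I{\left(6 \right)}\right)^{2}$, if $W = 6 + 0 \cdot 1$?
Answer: $529$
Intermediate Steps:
$W = 6$ ($W = 6 + 0 = 6$)
$I{\left(o \right)} = \frac{1}{2} + \frac{o^{2}}{8}$ ($I{\left(o \right)} = - \frac{1}{4} + \frac{\left(o^{2} + 0 o\right) + 6}{8} = - \frac{1}{4} + \frac{\left(o^{2} + 0\right) + 6}{8} = - \frac{1}{4} + \frac{o^{2} + 6}{8} = - \frac{1}{4} + \frac{6 + o^{2}}{8} = - \frac{1}{4} + \left(\frac{3}{4} + \frac{o^{2}}{8}\right) = \frac{1}{2} + \frac{o^{2}}{8}$)
$\left(-28 + I{\left(6 \right)}\right)^{2} = \left(-28 + \left(\frac{1}{2} + \frac{6^{2}}{8}\right)\right)^{2} = \left(-28 + \left(\frac{1}{2} + \frac{1}{8} \cdot 36\right)\right)^{2} = \left(-28 + \left(\frac{1}{2} + \frac{9}{2}\right)\right)^{2} = \left(-28 + 5\right)^{2} = \left(-23\right)^{2} = 529$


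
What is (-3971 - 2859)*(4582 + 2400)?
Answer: -47687060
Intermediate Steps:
(-3971 - 2859)*(4582 + 2400) = -6830*6982 = -47687060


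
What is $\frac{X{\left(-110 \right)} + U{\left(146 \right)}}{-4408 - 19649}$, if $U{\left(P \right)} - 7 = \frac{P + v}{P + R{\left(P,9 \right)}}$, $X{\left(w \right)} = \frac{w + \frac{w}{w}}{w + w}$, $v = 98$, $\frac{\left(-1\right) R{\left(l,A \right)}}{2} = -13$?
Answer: $- \frac{28109}{75859740} \approx -0.00037054$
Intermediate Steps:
$R{\left(l,A \right)} = 26$ ($R{\left(l,A \right)} = \left(-2\right) \left(-13\right) = 26$)
$X{\left(w \right)} = \frac{1 + w}{2 w}$ ($X{\left(w \right)} = \frac{w + 1}{2 w} = \left(1 + w\right) \frac{1}{2 w} = \frac{1 + w}{2 w}$)
$U{\left(P \right)} = 7 + \frac{98 + P}{26 + P}$ ($U{\left(P \right)} = 7 + \frac{P + 98}{P + 26} = 7 + \frac{98 + P}{26 + P}$)
$\frac{X{\left(-110 \right)} + U{\left(146 \right)}}{-4408 - 19649} = \frac{\frac{1 - 110}{2 \left(-110\right)} + \frac{8 \left(35 + 146\right)}{26 + 146}}{-4408 - 19649} = \frac{\frac{1}{2} \left(- \frac{1}{110}\right) \left(-109\right) + 8 \cdot \frac{1}{172} \cdot 181}{-24057} = \left(\frac{109}{220} + 8 \cdot \frac{1}{172} \cdot 181\right) \left(- \frac{1}{24057}\right) = \left(\frac{109}{220} + \frac{362}{43}\right) \left(- \frac{1}{24057}\right) = \frac{84327}{9460} \left(- \frac{1}{24057}\right) = - \frac{28109}{75859740}$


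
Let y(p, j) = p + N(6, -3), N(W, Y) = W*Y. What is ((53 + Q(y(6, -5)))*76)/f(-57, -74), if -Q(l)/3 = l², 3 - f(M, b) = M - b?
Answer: 14402/7 ≈ 2057.4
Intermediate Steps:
f(M, b) = 3 + b - M (f(M, b) = 3 - (M - b) = 3 + (b - M) = 3 + b - M)
y(p, j) = -18 + p (y(p, j) = p + 6*(-3) = p - 18 = -18 + p)
Q(l) = -3*l²
((53 + Q(y(6, -5)))*76)/f(-57, -74) = ((53 - 3*(-18 + 6)²)*76)/(3 - 74 - 1*(-57)) = ((53 - 3*(-12)²)*76)/(3 - 74 + 57) = ((53 - 3*144)*76)/(-14) = ((53 - 432)*76)*(-1/14) = -379*76*(-1/14) = -28804*(-1/14) = 14402/7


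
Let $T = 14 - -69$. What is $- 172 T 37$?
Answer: $-528212$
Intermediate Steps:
$T = 83$ ($T = 14 + 69 = 83$)
$- 172 T 37 = \left(-172\right) 83 \cdot 37 = \left(-14276\right) 37 = -528212$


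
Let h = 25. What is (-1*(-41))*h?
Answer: 1025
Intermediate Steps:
(-1*(-41))*h = -1*(-41)*25 = 41*25 = 1025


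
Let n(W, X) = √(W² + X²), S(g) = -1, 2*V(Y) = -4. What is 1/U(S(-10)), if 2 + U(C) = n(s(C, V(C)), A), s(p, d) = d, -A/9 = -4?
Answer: 1/648 + 5*√13/648 ≈ 0.029364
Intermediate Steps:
A = 36 (A = -9*(-4) = 36)
V(Y) = -2 (V(Y) = (½)*(-4) = -2)
U(C) = -2 + 10*√13 (U(C) = -2 + √((-2)² + 36²) = -2 + √(4 + 1296) = -2 + √1300 = -2 + 10*√13)
1/U(S(-10)) = 1/(-2 + 10*√13)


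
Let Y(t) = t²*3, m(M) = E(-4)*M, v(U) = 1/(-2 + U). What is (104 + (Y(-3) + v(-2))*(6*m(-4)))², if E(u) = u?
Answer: 7139584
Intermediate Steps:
m(M) = -4*M
Y(t) = 3*t²
(104 + (Y(-3) + v(-2))*(6*m(-4)))² = (104 + (3*(-3)² + 1/(-2 - 2))*(6*(-4*(-4))))² = (104 + (3*9 + 1/(-4))*(6*16))² = (104 + (27 - ¼)*96)² = (104 + (107/4)*96)² = (104 + 2568)² = 2672² = 7139584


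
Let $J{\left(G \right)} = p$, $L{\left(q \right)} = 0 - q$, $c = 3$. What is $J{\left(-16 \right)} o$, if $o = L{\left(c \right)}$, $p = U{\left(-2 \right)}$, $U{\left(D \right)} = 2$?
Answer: $-6$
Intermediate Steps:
$L{\left(q \right)} = - q$
$p = 2$
$J{\left(G \right)} = 2$
$o = -3$ ($o = \left(-1\right) 3 = -3$)
$J{\left(-16 \right)} o = 2 \left(-3\right) = -6$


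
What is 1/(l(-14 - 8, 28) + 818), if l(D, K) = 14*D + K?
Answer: 1/538 ≈ 0.0018587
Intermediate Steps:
l(D, K) = K + 14*D
1/(l(-14 - 8, 28) + 818) = 1/((28 + 14*(-14 - 8)) + 818) = 1/((28 + 14*(-22)) + 818) = 1/((28 - 308) + 818) = 1/(-280 + 818) = 1/538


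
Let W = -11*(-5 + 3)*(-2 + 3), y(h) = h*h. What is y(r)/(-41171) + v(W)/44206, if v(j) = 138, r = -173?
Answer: -28638256/39565331 ≈ -0.72382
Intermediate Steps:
y(h) = h²
W = 22 (W = -(-22) = -11*(-2) = 22)
y(r)/(-41171) + v(W)/44206 = (-173)²/(-41171) + 138/44206 = 29929*(-1/41171) + 138*(1/44206) = -29929/41171 + 3/961 = -28638256/39565331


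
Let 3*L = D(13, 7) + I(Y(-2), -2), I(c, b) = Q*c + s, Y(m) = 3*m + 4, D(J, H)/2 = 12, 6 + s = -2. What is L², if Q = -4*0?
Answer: 256/9 ≈ 28.444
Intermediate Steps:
s = -8 (s = -6 - 2 = -8)
Q = 0
D(J, H) = 24 (D(J, H) = 2*12 = 24)
Y(m) = 4 + 3*m
I(c, b) = -8 (I(c, b) = 0*c - 8 = 0 - 8 = -8)
L = 16/3 (L = (24 - 8)/3 = (⅓)*16 = 16/3 ≈ 5.3333)
L² = (16/3)² = 256/9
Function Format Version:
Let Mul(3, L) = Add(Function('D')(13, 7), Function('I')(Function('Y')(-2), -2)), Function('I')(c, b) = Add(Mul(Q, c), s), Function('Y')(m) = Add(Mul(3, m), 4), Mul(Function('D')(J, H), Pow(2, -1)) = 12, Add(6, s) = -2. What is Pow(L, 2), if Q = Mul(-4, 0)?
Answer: Rational(256, 9) ≈ 28.444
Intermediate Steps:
s = -8 (s = Add(-6, -2) = -8)
Q = 0
Function('D')(J, H) = 24 (Function('D')(J, H) = Mul(2, 12) = 24)
Function('Y')(m) = Add(4, Mul(3, m))
Function('I')(c, b) = -8 (Function('I')(c, b) = Add(Mul(0, c), -8) = Add(0, -8) = -8)
L = Rational(16, 3) (L = Mul(Rational(1, 3), Add(24, -8)) = Mul(Rational(1, 3), 16) = Rational(16, 3) ≈ 5.3333)
Pow(L, 2) = Pow(Rational(16, 3), 2) = Rational(256, 9)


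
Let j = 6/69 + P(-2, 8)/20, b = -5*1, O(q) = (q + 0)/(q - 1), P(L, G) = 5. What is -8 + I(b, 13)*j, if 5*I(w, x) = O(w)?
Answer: -4385/552 ≈ -7.9438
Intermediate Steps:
O(q) = q/(-1 + q)
b = -5
I(w, x) = w/(5*(-1 + w)) (I(w, x) = (w/(-1 + w))/5 = w/(5*(-1 + w)))
j = 31/92 (j = 6/69 + 5/20 = 6*(1/69) + 5*(1/20) = 2/23 + 1/4 = 31/92 ≈ 0.33696)
-8 + I(b, 13)*j = -8 + ((1/5)*(-5)/(-1 - 5))*(31/92) = -8 + ((1/5)*(-5)/(-6))*(31/92) = -8 + ((1/5)*(-5)*(-1/6))*(31/92) = -8 + (1/6)*(31/92) = -8 + 31/552 = -4385/552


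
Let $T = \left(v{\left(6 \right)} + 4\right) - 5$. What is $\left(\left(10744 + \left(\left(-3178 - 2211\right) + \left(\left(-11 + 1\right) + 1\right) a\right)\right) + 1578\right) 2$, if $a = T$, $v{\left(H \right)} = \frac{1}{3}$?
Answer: $13878$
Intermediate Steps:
$v{\left(H \right)} = \frac{1}{3}$
$T = - \frac{2}{3}$ ($T = \left(\frac{1}{3} + 4\right) - 5 = \frac{13}{3} - 5 = - \frac{2}{3} \approx -0.66667$)
$a = - \frac{2}{3} \approx -0.66667$
$\left(\left(10744 + \left(\left(-3178 - 2211\right) + \left(\left(-11 + 1\right) + 1\right) a\right)\right) + 1578\right) 2 = \left(\left(10744 + \left(\left(-3178 - 2211\right) + \left(\left(-11 + 1\right) + 1\right) \left(- \frac{2}{3}\right)\right)\right) + 1578\right) 2 = \left(\left(10744 - \left(5389 - \left(-10 + 1\right) \left(- \frac{2}{3}\right)\right)\right) + 1578\right) 2 = \left(\left(10744 - 5383\right) + 1578\right) 2 = \left(5361 + 1578\right) 2 = 6939 \cdot 2 = 13878$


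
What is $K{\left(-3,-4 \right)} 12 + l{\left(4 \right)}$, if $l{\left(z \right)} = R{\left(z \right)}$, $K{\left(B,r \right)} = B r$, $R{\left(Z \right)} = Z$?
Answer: $148$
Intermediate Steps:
$l{\left(z \right)} = z$
$K{\left(-3,-4 \right)} 12 + l{\left(4 \right)} = \left(-3\right) \left(-4\right) 12 + 4 = 12 \cdot 12 + 4 = 144 + 4 = 148$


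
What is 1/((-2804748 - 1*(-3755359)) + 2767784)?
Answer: 1/3718395 ≈ 2.6893e-7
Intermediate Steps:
1/((-2804748 - 1*(-3755359)) + 2767784) = 1/((-2804748 + 3755359) + 2767784) = 1/(950611 + 2767784) = 1/3718395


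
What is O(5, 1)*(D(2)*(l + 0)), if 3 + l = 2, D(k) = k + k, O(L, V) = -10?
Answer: 40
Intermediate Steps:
D(k) = 2*k
l = -1 (l = -3 + 2 = -1)
O(5, 1)*(D(2)*(l + 0)) = -10*2*2*(-1 + 0) = -40*(-1) = -10*(-4) = 40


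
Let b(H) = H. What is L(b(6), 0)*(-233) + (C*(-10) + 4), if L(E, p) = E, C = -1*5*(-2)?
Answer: -1494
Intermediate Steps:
C = 10 (C = -5*(-2) = 10)
L(b(6), 0)*(-233) + (C*(-10) + 4) = 6*(-233) + (10*(-10) + 4) = -1398 + (-100 + 4) = -1398 - 96 = -1494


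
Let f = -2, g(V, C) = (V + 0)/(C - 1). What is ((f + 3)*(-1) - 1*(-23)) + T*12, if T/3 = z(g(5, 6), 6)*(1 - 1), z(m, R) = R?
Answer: 22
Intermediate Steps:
g(V, C) = V/(-1 + C)
T = 0 (T = 3*(6*(1 - 1)) = 3*(6*0) = 3*0 = 0)
((f + 3)*(-1) - 1*(-23)) + T*12 = ((-2 + 3)*(-1) - 1*(-23)) + 0*12 = (1*(-1) + 23) + 0 = (-1 + 23) + 0 = 22 + 0 = 22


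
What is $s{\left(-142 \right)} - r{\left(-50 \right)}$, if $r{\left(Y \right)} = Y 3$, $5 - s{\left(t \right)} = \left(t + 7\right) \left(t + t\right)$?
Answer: $-38185$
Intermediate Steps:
$s{\left(t \right)} = 5 - 2 t \left(7 + t\right)$ ($s{\left(t \right)} = 5 - \left(t + 7\right) \left(t + t\right) = 5 - \left(7 + t\right) 2 t = 5 - 2 t \left(7 + t\right)$)
$r{\left(Y \right)} = 3 Y$
$s{\left(-142 \right)} - r{\left(-50 \right)} = \left(5 - -1988 - 2 \left(-142\right)^{2}\right) - 3 \left(-50\right) = \left(5 + 1988 - 40328\right) - -150 = \left(5 + 1988 - 40328\right) + 150 = -38335 + 150 = -38185$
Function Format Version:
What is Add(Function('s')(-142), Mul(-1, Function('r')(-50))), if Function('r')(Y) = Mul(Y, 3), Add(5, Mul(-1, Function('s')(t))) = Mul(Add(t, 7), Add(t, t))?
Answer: -38185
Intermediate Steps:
Function('s')(t) = Add(5, Mul(-2, t, Add(7, t))) (Function('s')(t) = Add(5, Mul(-1, Mul(Add(t, 7), Add(t, t)))) = Add(5, Mul(-1, Mul(Add(7, t), Mul(2, t)))) = Add(5, Mul(-1, Mul(2, t, Add(7, t)))) = Add(5, Mul(-2, t, Add(7, t))))
Function('r')(Y) = Mul(3, Y)
Add(Function('s')(-142), Mul(-1, Function('r')(-50))) = Add(Add(5, Mul(-14, -142), Mul(-2, Pow(-142, 2))), Mul(-1, Mul(3, -50))) = Add(Add(5, 1988, Mul(-2, 20164)), Mul(-1, -150)) = Add(Add(5, 1988, -40328), 150) = Add(-38335, 150) = -38185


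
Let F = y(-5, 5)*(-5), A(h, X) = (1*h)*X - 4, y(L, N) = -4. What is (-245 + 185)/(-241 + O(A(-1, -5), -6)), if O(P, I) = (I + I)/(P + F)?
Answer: 420/1691 ≈ 0.24837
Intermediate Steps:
A(h, X) = -4 + X*h (A(h, X) = h*X - 4 = X*h - 4 = -4 + X*h)
F = 20 (F = -4*(-5) = 20)
O(P, I) = 2*I/(20 + P) (O(P, I) = (I + I)/(P + 20) = (2*I)/(20 + P) = 2*I/(20 + P))
(-245 + 185)/(-241 + O(A(-1, -5), -6)) = (-245 + 185)/(-241 + 2*(-6)/(20 + (-4 - 5*(-1)))) = -60/(-241 + 2*(-6)/(20 + (-4 + 5))) = -60/(-241 + 2*(-6)/(20 + 1)) = -60/(-241 + 2*(-6)/21) = -60/(-241 + 2*(-6)*(1/21)) = -60/(-241 - 4/7) = -60/(-1691/7) = -60*(-7/1691) = 420/1691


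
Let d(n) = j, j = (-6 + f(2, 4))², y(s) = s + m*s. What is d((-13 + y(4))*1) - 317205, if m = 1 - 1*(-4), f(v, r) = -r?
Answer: -317105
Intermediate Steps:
m = 5 (m = 1 + 4 = 5)
y(s) = 6*s (y(s) = s + 5*s = 6*s)
j = 100 (j = (-6 - 1*4)² = (-6 - 4)² = (-10)² = 100)
d(n) = 100
d((-13 + y(4))*1) - 317205 = 100 - 317205 = -317105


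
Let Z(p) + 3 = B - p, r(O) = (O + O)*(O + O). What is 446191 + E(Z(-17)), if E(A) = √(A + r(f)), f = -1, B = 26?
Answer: 446191 + 2*√11 ≈ 4.4620e+5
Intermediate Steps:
r(O) = 4*O² (r(O) = (2*O)*(2*O) = 4*O²)
Z(p) = 23 - p (Z(p) = -3 + (26 - p) = 23 - p)
E(A) = √(4 + A) (E(A) = √(A + 4*(-1)²) = √(A + 4*1) = √(A + 4) = √(4 + A))
446191 + E(Z(-17)) = 446191 + √(4 + (23 - 1*(-17))) = 446191 + √(4 + (23 + 17)) = 446191 + √(4 + 40) = 446191 + √44 = 446191 + 2*√11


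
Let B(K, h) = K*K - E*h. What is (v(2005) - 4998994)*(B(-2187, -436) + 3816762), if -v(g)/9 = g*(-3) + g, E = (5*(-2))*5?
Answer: -42571448071624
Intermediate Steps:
E = -50 (E = -10*5 = -50)
v(g) = 18*g (v(g) = -9*(g*(-3) + g) = -9*(-3*g + g) = -(-18)*g = 18*g)
B(K, h) = K² + 50*h (B(K, h) = K*K - (-50)*h = K² + 50*h)
(v(2005) - 4998994)*(B(-2187, -436) + 3816762) = (18*2005 - 4998994)*(((-2187)² + 50*(-436)) + 3816762) = (36090 - 4998994)*((4782969 - 21800) + 3816762) = -4962904*(4761169 + 3816762) = -4962904*8577931 = -42571448071624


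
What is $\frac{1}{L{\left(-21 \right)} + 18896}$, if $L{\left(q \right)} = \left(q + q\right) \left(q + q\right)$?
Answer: $\frac{1}{20660} \approx 4.8403 \cdot 10^{-5}$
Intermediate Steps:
$L{\left(q \right)} = 4 q^{2}$ ($L{\left(q \right)} = 2 q 2 q = 4 q^{2}$)
$\frac{1}{L{\left(-21 \right)} + 18896} = \frac{1}{4 \left(-21\right)^{2} + 18896} = \frac{1}{4 \cdot 441 + 18896} = \frac{1}{1764 + 18896} = \frac{1}{20660}$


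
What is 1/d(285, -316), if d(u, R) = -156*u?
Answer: -1/44460 ≈ -2.2492e-5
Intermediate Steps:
1/d(285, -316) = 1/(-156*285) = 1/(-44460) = -1/44460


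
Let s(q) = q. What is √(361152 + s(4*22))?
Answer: 2*√90310 ≈ 601.03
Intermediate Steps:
√(361152 + s(4*22)) = √(361152 + 4*22) = √(361152 + 88) = √361240 = 2*√90310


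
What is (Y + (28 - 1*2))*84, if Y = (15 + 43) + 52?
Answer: 11424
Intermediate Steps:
Y = 110 (Y = 58 + 52 = 110)
(Y + (28 - 1*2))*84 = (110 + (28 - 1*2))*84 = (110 + (28 - 2))*84 = (110 + 26)*84 = 136*84 = 11424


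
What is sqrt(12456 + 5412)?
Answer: 2*sqrt(4467) ≈ 133.67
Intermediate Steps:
sqrt(12456 + 5412) = sqrt(17868) = 2*sqrt(4467)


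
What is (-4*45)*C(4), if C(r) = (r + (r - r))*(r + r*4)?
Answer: -14400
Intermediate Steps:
C(r) = 5*r² (C(r) = (r + 0)*(r + 4*r) = r*(5*r) = 5*r²)
(-4*45)*C(4) = (-4*45)*(5*4²) = -900*16 = -180*80 = -14400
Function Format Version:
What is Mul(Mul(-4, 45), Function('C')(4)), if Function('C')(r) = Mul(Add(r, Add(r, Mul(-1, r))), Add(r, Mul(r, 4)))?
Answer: -14400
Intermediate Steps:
Function('C')(r) = Mul(5, Pow(r, 2)) (Function('C')(r) = Mul(Add(r, 0), Add(r, Mul(4, r))) = Mul(r, Mul(5, r)) = Mul(5, Pow(r, 2)))
Mul(Mul(-4, 45), Function('C')(4)) = Mul(Mul(-4, 45), Mul(5, Pow(4, 2))) = Mul(-180, Mul(5, 16)) = Mul(-180, 80) = -14400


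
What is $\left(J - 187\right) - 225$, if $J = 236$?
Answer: $-176$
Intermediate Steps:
$\left(J - 187\right) - 225 = \left(236 - 187\right) - 225 = 49 - 225 = -176$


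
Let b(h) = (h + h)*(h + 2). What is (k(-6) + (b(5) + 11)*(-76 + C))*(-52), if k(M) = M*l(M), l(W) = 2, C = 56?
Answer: 84864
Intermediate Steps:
b(h) = 2*h*(2 + h) (b(h) = (2*h)*(2 + h) = 2*h*(2 + h))
k(M) = 2*M (k(M) = M*2 = 2*M)
(k(-6) + (b(5) + 11)*(-76 + C))*(-52) = (2*(-6) + (2*5*(2 + 5) + 11)*(-76 + 56))*(-52) = (-12 + (2*5*7 + 11)*(-20))*(-52) = (-12 + (70 + 11)*(-20))*(-52) = (-12 + 81*(-20))*(-52) = (-12 - 1620)*(-52) = -1632*(-52) = 84864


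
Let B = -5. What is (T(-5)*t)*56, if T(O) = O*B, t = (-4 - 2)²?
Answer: 50400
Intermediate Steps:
t = 36 (t = (-6)² = 36)
T(O) = -5*O (T(O) = O*(-5) = -5*O)
(T(-5)*t)*56 = (-5*(-5)*36)*56 = (25*36)*56 = 900*56 = 50400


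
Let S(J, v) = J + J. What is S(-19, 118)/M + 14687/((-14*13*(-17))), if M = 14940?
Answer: 27413276/5778045 ≈ 4.7444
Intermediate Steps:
S(J, v) = 2*J
S(-19, 118)/M + 14687/((-14*13*(-17))) = (2*(-19))/14940 + 14687/((-14*13*(-17))) = -38*1/14940 + 14687/((-182*(-17))) = -19/7470 + 14687/3094 = 27413276/5778045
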